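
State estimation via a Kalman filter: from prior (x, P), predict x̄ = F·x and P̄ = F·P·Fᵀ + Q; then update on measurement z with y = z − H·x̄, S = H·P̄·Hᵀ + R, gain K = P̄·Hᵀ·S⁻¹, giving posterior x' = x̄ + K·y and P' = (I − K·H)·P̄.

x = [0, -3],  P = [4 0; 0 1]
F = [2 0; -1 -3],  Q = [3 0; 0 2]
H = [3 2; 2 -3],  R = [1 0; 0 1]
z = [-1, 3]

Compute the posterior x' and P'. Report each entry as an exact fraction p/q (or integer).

x̄ = F·x = [0, 9]
P̄ = F·P·Fᵀ + Q = [19 -8; -8 15]
y = z − H·x̄ = [-19, 30]
S = H·P̄·Hᵀ + R = [136 64; 64 308]
K = P̄·Hᵀ·S⁻¹ = [2165/9448 363/2362; 719/4724 -1085/4724]
x' = x̄ + K·y = [2425/9448, -3695/4724]
P' = (I − K·H)·P̄ = [723/9448 -1/4724; -1/4724 361/4724]

x' = [2425/9448, -3695/4724]
P' = [723/9448 -1/4724; -1/4724 361/4724]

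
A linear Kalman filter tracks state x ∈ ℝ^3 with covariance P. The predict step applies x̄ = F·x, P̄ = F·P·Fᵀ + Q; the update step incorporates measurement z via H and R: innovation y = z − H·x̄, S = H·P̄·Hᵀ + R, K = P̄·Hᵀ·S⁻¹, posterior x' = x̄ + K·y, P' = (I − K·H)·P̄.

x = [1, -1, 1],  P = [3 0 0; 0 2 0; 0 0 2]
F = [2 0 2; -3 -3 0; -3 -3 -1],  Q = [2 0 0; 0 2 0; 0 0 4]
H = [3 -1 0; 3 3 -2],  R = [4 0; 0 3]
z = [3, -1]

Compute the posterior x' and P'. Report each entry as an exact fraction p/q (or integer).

x' = [4224/5795, -897/1159, 374/1159]
P' = [9286/17385 1006/1159 2250/1159; 1006/1159 15058/3477 8498/1159; 2250/1159 8498/1159 15882/1159]

x̄ = F·x = [4, 0, -1]
P̄ = F·P·Fᵀ + Q = [22 -18 -22; -18 47 45; -22 45 51]
y = z − H·x̄ = [-9, -15]
S = H·P̄·Hᵀ + R = [357 171; 171 228]
K = P̄·Hᵀ·S⁻¹ = [56/305 1876/17385; -79/183 360/1159; -23/61 160/1159]
x' = x̄ + K·y = [4224/5795, -897/1159, 374/1159]
P' = (I − K·H)·P̄ = [9286/17385 1006/1159 2250/1159; 1006/1159 15058/3477 8498/1159; 2250/1159 8498/1159 15882/1159]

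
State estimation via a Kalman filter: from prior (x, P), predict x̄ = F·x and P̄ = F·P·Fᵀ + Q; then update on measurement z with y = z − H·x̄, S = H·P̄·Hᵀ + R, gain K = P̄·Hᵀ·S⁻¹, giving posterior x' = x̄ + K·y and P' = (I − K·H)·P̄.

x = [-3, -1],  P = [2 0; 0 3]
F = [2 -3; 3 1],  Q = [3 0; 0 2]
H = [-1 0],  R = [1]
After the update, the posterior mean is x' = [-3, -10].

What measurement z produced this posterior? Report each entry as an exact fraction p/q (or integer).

x̄ = F·x = [-3, -10]
P̄ = F·P·Fᵀ + Q = [38 3; 3 23]
S = H·P̄·Hᵀ + R = [39]
K = P̄·Hᵀ·S⁻¹ = [-38/39; -1/13]
x' − x̄ = [0, 0] = K·y
y = (KᵀK)⁻¹·Kᵀ·(x' − x̄) = [0]
z = y + H·x̄ = [0] + [3] = [3]

z = [3]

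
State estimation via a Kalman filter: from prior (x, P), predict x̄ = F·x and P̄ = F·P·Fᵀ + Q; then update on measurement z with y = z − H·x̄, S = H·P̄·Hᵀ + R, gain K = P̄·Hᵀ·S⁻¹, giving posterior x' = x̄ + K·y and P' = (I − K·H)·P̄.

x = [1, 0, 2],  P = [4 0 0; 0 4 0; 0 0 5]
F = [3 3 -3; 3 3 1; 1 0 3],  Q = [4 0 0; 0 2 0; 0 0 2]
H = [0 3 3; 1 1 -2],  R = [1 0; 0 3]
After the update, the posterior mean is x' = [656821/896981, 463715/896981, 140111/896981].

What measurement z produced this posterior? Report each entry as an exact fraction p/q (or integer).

x̄ = F·x = [-3, 5, 7]
P̄ = F·P·Fᵀ + Q = [121 57 -33; 57 79 27; -33 27 51]
S = H·P̄·Hᵀ + R = [1657 -78; -78 545]
K = P̄·Hᵀ·S⁻¹ = [58272/896981 409924/896981; 179706/896981 160678/896981; 119106/896981 -160704/896981]
x' − x̄ = [3347764/896981, -4021190/896981, -6138756/896981] = K·y
y = (KᵀK)⁻¹·Kᵀ·(x' − x̄) = [-34, 13]
z = y + H·x̄ = [-34, 13] + [36, -12] = [2, 1]

z = [2, 1]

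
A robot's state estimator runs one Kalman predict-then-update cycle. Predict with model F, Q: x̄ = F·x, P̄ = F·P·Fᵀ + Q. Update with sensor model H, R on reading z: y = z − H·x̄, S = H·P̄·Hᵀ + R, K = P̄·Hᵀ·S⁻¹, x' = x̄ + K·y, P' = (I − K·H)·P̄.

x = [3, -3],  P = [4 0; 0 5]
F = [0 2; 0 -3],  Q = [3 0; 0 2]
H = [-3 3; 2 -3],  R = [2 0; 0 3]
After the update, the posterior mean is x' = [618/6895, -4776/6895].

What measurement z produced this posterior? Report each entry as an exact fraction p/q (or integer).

x̄ = F·x = [-6, 9]
P̄ = F·P·Fᵀ + Q = [23 -30; -30 47]
S = H·P̄·Hᵀ + R = [1172 -1011; -1011 878]
K = P̄·Hᵀ·S⁻¹ = [-2106/6895 -1357/6895; -393/6895 -2031/6895]
x' − x̄ = [41988/6895, -66831/6895] = K·y
y = (KᵀK)⁻¹·Kᵀ·(x' − x̄) = [-47, 42]
z = y + H·x̄ = [-47, 42] + [45, -39] = [-2, 3]

z = [-2, 3]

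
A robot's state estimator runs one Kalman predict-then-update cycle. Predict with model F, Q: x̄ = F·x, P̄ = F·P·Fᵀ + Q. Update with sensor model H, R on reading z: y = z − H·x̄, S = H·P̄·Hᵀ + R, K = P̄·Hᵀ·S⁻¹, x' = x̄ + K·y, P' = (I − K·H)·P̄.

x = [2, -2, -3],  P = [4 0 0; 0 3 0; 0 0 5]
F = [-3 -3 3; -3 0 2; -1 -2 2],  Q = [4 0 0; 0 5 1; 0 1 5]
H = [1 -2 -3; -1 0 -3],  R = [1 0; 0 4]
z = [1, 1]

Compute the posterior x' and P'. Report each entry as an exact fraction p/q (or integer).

x̄ = F·x = [-9, -12, -4]
P̄ = F·P·Fᵀ + Q = [112 66 60; 66 61 33; 60 33 41]
y = z − H·x̄ = [-26, -20]
S = H·P̄·Hᵀ + R = [498 587; 587 845]
K = P̄·Hᵀ·S⁻¹ = [2404/76241 -28016/76241; -34120/76241 8815/76241; -144/6931 -1401/6931]
x' = x̄ + K·y = [-17123/6931, -18552/6931, 4040/6931]
P' = (I − K·H)·P̄ = [839120/76241 781886/76241 -22032/6931; 781886/76241 816576/76241 -24762/6931; -22032/6931 -24762/6931 9212/6931]

x' = [-17123/6931, -18552/6931, 4040/6931]
P' = [839120/76241 781886/76241 -22032/6931; 781886/76241 816576/76241 -24762/6931; -22032/6931 -24762/6931 9212/6931]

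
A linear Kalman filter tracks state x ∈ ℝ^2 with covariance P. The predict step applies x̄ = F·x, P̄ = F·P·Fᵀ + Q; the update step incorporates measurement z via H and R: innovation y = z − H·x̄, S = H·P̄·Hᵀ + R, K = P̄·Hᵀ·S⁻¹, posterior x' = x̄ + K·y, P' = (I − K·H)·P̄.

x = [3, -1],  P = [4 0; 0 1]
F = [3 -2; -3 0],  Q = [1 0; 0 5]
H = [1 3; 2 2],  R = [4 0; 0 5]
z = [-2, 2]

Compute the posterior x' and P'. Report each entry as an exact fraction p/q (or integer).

x̄ = F·x = [11, -9]
P̄ = F·P·Fᵀ + Q = [41 -36; -36 41]
y = z − H·x̄ = [14, -2]
S = H·P̄·Hᵀ + R = [198 40; 40 45]
K = P̄·Hᵀ·S⁻¹ = [-683/1462 466/731; 703/1462 -150/731]
x' = x̄ + K·y = [2328/731, -1358/731]
P' = (I − K·H)·P̄ = [4861/1462 -2531/1462; -2531/1462 1781/1462]

x' = [2328/731, -1358/731]
P' = [4861/1462 -2531/1462; -2531/1462 1781/1462]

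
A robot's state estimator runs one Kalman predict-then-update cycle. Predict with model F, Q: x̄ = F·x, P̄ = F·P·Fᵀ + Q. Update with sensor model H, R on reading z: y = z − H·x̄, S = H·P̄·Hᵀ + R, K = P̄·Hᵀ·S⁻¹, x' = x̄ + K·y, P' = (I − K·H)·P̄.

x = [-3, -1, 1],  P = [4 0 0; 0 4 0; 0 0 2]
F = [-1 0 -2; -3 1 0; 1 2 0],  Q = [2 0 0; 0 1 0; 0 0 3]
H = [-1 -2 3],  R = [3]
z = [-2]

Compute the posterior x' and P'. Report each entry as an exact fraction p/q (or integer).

x̄ = F·x = [1, 8, -5]
P̄ = F·P·Fᵀ + Q = [14 12 -4; 12 41 -4; -4 -4 23]
y = z − H·x̄ = [30]
S = H·P̄·Hᵀ + R = [508]
K = P̄·Hᵀ·S⁻¹ = [-25/254; -53/254; 81/508]
x' = x̄ + K·y = [-248/127, 221/127, -55/254]
P' = (I − K·H)·P̄ = [1153/127 199/127 1009/254; 199/127 2398/127 3277/254; 1009/254 3277/254 5123/508]

x' = [-248/127, 221/127, -55/254]
P' = [1153/127 199/127 1009/254; 199/127 2398/127 3277/254; 1009/254 3277/254 5123/508]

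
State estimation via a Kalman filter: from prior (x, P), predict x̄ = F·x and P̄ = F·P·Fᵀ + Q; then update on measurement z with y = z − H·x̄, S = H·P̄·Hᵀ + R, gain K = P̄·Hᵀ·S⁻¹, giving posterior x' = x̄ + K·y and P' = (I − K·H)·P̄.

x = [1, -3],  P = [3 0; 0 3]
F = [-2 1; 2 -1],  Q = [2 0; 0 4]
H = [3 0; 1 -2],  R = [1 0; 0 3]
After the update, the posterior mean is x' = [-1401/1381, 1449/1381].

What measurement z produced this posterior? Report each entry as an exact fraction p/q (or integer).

z = [-3, -3]

x̄ = F·x = [-5, 5]
P̄ = F·P·Fᵀ + Q = [17 -15; -15 19]
S = H·P̄·Hᵀ + R = [154 141; 141 156]
K = P̄·Hᵀ·S⁻¹ = [443/1381 47/4143; 151/1381 -1817/4143]
x' − x̄ = [5504/1381, -5456/1381] = K·y
y = (KᵀK)⁻¹·Kᵀ·(x' − x̄) = [12, 12]
z = y + H·x̄ = [12, 12] + [-15, -15] = [-3, -3]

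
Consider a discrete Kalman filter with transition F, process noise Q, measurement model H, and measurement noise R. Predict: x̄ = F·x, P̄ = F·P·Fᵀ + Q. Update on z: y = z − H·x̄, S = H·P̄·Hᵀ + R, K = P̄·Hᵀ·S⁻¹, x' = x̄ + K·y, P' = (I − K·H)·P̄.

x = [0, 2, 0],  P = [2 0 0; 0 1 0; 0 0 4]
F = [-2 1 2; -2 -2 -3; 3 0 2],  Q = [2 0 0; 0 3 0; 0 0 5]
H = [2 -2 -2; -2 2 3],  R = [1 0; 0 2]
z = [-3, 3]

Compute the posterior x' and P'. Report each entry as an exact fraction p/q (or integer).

x̄ = F·x = [2, -4, 0]
P̄ = F·P·Fᵀ + Q = [27 -18 4; -18 51 -36; 4 -36 39]
y = z − H·x̄ = [-15, 15]
S = H·P̄·Hᵀ + R = [293 -290; -290 329]
K = P̄·Hᵀ·S⁻¹ = [4358/12297 926/12297; -4338/4099 -3450/4099; 3796/4099 3807/4099]
x' = x̄ + K·y = [-8962/4099, -3076/4099, 165/4099]
P' = (I − K·H)·P̄ = [46891/12297 12834/4099 2070/4099; 12834/4099 26241/4099 -11238/4099; 2070/4099 -11238/4099 11410/4099]

x' = [-8962/4099, -3076/4099, 165/4099]
P' = [46891/12297 12834/4099 2070/4099; 12834/4099 26241/4099 -11238/4099; 2070/4099 -11238/4099 11410/4099]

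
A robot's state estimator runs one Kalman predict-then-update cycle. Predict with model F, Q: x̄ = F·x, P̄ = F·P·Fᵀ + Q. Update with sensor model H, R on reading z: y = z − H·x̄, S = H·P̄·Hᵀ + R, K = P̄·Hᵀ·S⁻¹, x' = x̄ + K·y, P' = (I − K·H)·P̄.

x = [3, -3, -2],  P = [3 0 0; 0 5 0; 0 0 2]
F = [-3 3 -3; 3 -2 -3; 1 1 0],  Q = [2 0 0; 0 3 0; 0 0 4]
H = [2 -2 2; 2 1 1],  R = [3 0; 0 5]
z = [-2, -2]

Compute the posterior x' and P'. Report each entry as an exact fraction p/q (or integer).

x̄ = F·x = [-12, 21, 0]
P̄ = F·P·Fᵀ + Q = [92 -39 6; -39 68 -1; 6 -1 12]
y = z − H·x̄ = [64, 1]
S = H·P̄·Hᵀ + R = [1059 370; 370 319]
K = P̄·Hᵀ·S⁻¹ = [31536/200921 58529/200921; -9262/28703 9753/28703; 516/28703 1471/28703]
x' = x̄ + K·y = [-334219/200921, 19748/28703, 34495/28703]
P' = (I − K·H)·P̄ = [1005989/200921 -54332/28703 -191287/28703; -54332/28703 58495/28703 98934/28703; -191287/28703 98934/28703 290995/28703]

x' = [-334219/200921, 19748/28703, 34495/28703]
P' = [1005989/200921 -54332/28703 -191287/28703; -54332/28703 58495/28703 98934/28703; -191287/28703 98934/28703 290995/28703]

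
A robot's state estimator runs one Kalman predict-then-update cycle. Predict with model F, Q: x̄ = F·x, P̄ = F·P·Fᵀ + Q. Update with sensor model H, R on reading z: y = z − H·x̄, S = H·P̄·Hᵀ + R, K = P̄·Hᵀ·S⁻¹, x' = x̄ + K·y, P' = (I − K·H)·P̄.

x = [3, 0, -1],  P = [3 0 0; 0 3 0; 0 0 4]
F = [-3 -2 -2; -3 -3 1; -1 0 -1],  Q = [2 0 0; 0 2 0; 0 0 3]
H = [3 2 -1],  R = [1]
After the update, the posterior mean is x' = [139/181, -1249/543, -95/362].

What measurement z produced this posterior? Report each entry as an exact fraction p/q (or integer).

z = [-2]

x̄ = F·x = [-7, -10, -2]
P̄ = F·P·Fᵀ + Q = [57 37 17; 37 60 5; 17 5 10]
S = H·P̄·Hᵀ + R = [1086]
K = P̄·Hᵀ·S⁻¹ = [38/181; 113/543; 17/362]
x' − x̄ = [1406/181, 4181/543, 629/362] = K·y
y = (KᵀK)⁻¹·Kᵀ·(x' − x̄) = [37]
z = y + H·x̄ = [37] + [-39] = [-2]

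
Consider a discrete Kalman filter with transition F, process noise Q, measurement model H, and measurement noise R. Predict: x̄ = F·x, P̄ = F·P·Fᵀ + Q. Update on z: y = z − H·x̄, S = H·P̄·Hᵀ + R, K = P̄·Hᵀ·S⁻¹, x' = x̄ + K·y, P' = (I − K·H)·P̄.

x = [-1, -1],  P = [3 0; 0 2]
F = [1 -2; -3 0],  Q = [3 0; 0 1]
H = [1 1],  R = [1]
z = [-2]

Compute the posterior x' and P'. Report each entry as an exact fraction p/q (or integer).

x' = [-1/5, -39/25]
P' = [13 -64/5; -64/5 339/25]

x̄ = F·x = [1, 3]
P̄ = F·P·Fᵀ + Q = [14 -9; -9 28]
y = z − H·x̄ = [-6]
S = H·P̄·Hᵀ + R = [25]
K = P̄·Hᵀ·S⁻¹ = [1/5; 19/25]
x' = x̄ + K·y = [-1/5, -39/25]
P' = (I − K·H)·P̄ = [13 -64/5; -64/5 339/25]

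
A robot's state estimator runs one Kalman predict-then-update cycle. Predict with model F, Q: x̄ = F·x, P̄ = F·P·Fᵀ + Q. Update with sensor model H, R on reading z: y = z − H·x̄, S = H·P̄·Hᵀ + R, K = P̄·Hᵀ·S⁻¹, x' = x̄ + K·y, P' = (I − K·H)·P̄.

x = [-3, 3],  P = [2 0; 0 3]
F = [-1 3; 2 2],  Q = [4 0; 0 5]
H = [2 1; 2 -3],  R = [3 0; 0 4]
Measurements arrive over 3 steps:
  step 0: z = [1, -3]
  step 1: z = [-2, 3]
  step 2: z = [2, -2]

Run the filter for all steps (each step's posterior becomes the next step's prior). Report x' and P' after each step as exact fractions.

step 0: x' = [7868/41687, 39187/41687], P' = [19895/41687 6458/41687; 6458/41687 17912/41687]
step 1: x' = [-7595305/40361181, -6255181/5765883], P' = [91754041/201805905 4217674/28829415; 4217674/28829415 12065752/28829415]
step 2: x' = [262612260584/950282645575, 784724680978/950282645575], P' = [431798514519/950282645575 138849335898/950282645575; 138849335898/950282645575 397349753016/950282645575]

step 0: x̄ = F·x = [12, 0]
step 0: P̄ = F·P·Fᵀ + Q = [33 14; 14 25]
step 0: y = z − H·x̄ = [-23, -27]
step 0: S = H·P̄·Hᵀ + R = [216 1; 1 193]
step 0: K = P̄·Hᵀ·S⁻¹ = [15416/41687 5104/41687; 10276/41687 -10205/41687]
step 0: x' = x̄ + K·y = [7868/41687, 39187/41687]
step 0: P' = (I − K·H)·P̄ = [19895/41687 6458/41687; 6458/41687 17912/41687]
step 1: x̄ = F·x = [109693/41687, 94110/41687]
step 1: P̄ = F·P·Fᵀ + Q = [309103/41687 93514/41687; 93514/41687 411327/41687]
step 1: y = z − H·x̄ = [-396870/41687, 188005/41687]
step 1: S = H·P̄·Hᵀ + R = [2146856/41687 -371625/41687; -371625/41687 3982935/41687]
step 1: K = P̄·Hᵀ·S⁻¹ = [4734040/13453727 23734232/201805905; 455580/1921961 -6940477/28829415]
step 1: x' = x̄ + K·y = [-7595305/40361181, -6255181/5765883]
step 1: P' = (I − K·H)·P̄ = [91754041/201805905 4217674/28829415; 4217674/28829415 12065752/28829415]
step 2: x̄ = F·x = [-123763496/40361181, -102763144/40361181]
step 2: P̄ = F·P·Fᵀ + Q = [1481977729/201805905 441348374/201805905; 441348374/201805905 1950076489/201805905]
step 2: y = z − H·x̄ = [61573214/5765883, -141484802/40361181]
step 2: S = H·P̄·Hᵀ + R = [1464114088/28829415 -241101721/28829415; -241101721/28829415 18989642449/201805905]
step 2: K = P̄·Hᵀ·S⁻¹ = [334148788312/950282645575 111762255336/950282645575; 225016141604/950282645575 -228587646813/950282645575]
step 2: x' = x̄ + K·y = [262612260584/950282645575, 784724680978/950282645575]
step 2: P' = (I − K·H)·P̄ = [431798514519/950282645575 138849335898/950282645575; 138849335898/950282645575 397349753016/950282645575]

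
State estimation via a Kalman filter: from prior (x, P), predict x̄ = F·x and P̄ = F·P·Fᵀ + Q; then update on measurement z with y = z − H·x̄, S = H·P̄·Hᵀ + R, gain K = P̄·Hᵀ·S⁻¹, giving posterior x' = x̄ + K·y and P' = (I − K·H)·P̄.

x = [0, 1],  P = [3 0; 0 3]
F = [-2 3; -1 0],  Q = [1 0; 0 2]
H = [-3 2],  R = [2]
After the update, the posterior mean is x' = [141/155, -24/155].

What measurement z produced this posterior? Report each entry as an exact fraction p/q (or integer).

z = [-3]

x̄ = F·x = [3, 0]
P̄ = F·P·Fᵀ + Q = [40 6; 6 5]
S = H·P̄·Hᵀ + R = [310]
K = P̄·Hᵀ·S⁻¹ = [-54/155; -4/155]
x' − x̄ = [-324/155, -24/155] = K·y
y = (KᵀK)⁻¹·Kᵀ·(x' − x̄) = [6]
z = y + H·x̄ = [6] + [-9] = [-3]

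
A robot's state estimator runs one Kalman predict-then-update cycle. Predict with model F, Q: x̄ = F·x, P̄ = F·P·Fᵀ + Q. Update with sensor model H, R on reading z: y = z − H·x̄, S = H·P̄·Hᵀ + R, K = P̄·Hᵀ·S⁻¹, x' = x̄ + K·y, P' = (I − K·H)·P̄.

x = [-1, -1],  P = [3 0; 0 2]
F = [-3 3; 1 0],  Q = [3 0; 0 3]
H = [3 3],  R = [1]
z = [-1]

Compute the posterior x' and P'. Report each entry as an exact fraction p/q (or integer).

x' = [18/25, -343/325]
P' = [147/25 -144/25; -144/25 1869/325]

x̄ = F·x = [0, -1]
P̄ = F·P·Fᵀ + Q = [48 -9; -9 6]
y = z − H·x̄ = [2]
S = H·P̄·Hᵀ + R = [325]
K = P̄·Hᵀ·S⁻¹ = [9/25; -9/325]
x' = x̄ + K·y = [18/25, -343/325]
P' = (I − K·H)·P̄ = [147/25 -144/25; -144/25 1869/325]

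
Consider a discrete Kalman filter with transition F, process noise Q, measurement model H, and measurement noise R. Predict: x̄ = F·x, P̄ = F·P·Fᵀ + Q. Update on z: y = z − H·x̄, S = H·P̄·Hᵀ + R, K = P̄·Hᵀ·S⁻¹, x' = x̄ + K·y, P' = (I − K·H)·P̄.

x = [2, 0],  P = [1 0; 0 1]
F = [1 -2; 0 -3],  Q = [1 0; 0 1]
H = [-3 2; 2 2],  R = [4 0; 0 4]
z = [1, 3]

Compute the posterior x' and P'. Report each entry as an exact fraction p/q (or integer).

x̄ = F·x = [2, 0]
P̄ = F·P·Fᵀ + Q = [6 6; 6 10]
y = z − H·x̄ = [7, -1]
S = H·P̄·Hᵀ + R = [26 -8; -8 116]
K = P̄·Hᵀ·S⁻¹ = [-7/41 8/41; 61/369 106/369]
x' = x̄ + K·y = [25/41, 107/123]
P' = (I − K·H)·P̄ = [12/41 4/41; 4/41 176/369]

x' = [25/41, 107/123]
P' = [12/41 4/41; 4/41 176/369]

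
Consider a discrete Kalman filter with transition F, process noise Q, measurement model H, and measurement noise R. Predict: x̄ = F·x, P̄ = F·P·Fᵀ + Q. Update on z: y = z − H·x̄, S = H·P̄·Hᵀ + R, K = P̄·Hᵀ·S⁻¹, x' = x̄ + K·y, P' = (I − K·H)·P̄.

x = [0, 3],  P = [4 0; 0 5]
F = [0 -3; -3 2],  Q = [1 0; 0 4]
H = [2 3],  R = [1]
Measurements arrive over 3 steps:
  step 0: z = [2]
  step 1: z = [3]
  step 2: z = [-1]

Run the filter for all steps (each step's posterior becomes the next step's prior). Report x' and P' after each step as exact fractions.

step 0: x̄ = F·x = [-9, 6]
step 0: P̄ = F·P·Fᵀ + Q = [46 -30; -30 60]
step 0: y = z − H·x̄ = [2]
step 0: S = H·P̄·Hᵀ + R = [365]
step 0: K = P̄·Hᵀ·S⁻¹ = [2/365; 24/73]
step 0: x' = x̄ + K·y = [-3281/365, 486/73]
step 0: P' = (I − K·H)·P̄ = [16786/365 -2238/73; -2238/73 1500/73]
step 1: x̄ = F·x = [-1458/73, 14703/365]
step 1: P̄ = F·P·Fᵀ + Q = [13573/73 -29142/73; -29142/73 316814/365]
step 1: y = z − H·x̄ = [-28434/365]
step 1: S = H·P̄·Hᵀ + R = [1374631/365]
step 1: K = P̄·Hᵀ·S⁻¹ = [-301400/1374631; 9282/19361]
step 1: x' = x̄ + K·y = [-3975486/1374631, 56823/19361]
step 1: P' = (I − K·H)·P̄ = [6705131/1374631 -64374/19361; -64374/19361 46010/19361]
step 2: x̄ = F·x = [-170469/19361, 19995324/1374631]
step 2: P̄ = F·P·Fᵀ + Q = [433451/19361 -855426/19361; -855426/19361 133758191/1374631]
step 2: y = z − H·x̄ = [-37154005/1374631]
step 2: S = H·P̄·Hᵀ + R = [599475482/1374631]
step 2: K = P̄·Hᵀ·S⁻¹ = [-60327848/299737741; 279804081/599475482]
step 2: x' = x̄ + K·y = [-1008557449/299737741, 1157302773/599475482]
step 2: P' = (I − K·H)·P̄ = [1415315663/299737741 -963653058/299737741; -963653058/299737741 1378138771/599475482]

step 0: x' = [-3281/365, 486/73], P' = [16786/365 -2238/73; -2238/73 1500/73]
step 1: x' = [-3975486/1374631, 56823/19361], P' = [6705131/1374631 -64374/19361; -64374/19361 46010/19361]
step 2: x' = [-1008557449/299737741, 1157302773/599475482], P' = [1415315663/299737741 -963653058/299737741; -963653058/299737741 1378138771/599475482]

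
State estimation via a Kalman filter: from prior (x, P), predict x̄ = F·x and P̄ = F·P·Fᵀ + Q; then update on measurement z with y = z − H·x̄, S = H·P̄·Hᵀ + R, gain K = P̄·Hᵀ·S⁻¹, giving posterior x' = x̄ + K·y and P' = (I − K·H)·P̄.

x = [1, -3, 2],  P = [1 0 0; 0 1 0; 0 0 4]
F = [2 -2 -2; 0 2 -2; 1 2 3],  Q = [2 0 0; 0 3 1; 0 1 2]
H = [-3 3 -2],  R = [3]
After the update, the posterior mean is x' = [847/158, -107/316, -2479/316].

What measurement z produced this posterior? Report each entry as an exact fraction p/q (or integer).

x̄ = F·x = [4, -10, 1]
P̄ = F·P·Fᵀ + Q = [26 12 -26; 12 23 -19; -26 -19 43]
S = H·P̄·Hᵀ + R = [316]
K = P̄·Hᵀ·S⁻¹ = [5/158; 71/316; -65/316]
x' − x̄ = [215/158, 3053/316, -2795/316] = K·y
y = (KᵀK)⁻¹·Kᵀ·(x' − x̄) = [43]
z = y + H·x̄ = [43] + [-44] = [-1]

z = [-1]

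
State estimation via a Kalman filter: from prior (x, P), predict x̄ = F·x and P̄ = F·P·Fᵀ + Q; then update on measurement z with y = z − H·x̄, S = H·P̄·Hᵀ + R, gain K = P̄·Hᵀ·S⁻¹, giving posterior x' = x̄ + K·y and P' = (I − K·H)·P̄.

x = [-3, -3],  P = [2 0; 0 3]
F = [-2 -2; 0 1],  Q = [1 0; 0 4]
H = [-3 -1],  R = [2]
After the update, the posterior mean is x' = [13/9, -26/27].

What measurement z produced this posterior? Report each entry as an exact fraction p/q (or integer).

z = [-3]

x̄ = F·x = [12, -3]
P̄ = F·P·Fᵀ + Q = [21 -6; -6 7]
S = H·P̄·Hᵀ + R = [162]
K = P̄·Hᵀ·S⁻¹ = [-19/54; 11/162]
x' − x̄ = [-95/9, 55/27] = K·y
y = (KᵀK)⁻¹·Kᵀ·(x' − x̄) = [30]
z = y + H·x̄ = [30] + [-33] = [-3]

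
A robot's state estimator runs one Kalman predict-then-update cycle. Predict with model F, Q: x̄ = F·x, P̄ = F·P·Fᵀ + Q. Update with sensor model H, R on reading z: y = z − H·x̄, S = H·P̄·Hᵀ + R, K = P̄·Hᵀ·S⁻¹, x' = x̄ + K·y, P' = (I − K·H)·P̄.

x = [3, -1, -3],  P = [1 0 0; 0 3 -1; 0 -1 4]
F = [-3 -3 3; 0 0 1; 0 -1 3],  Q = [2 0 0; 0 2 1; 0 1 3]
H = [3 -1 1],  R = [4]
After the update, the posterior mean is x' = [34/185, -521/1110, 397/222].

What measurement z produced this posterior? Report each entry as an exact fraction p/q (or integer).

x̄ = F·x = [-15, -3, -8]
P̄ = F·P·Fᵀ + Q = [92 15 57; 15 6 14; 57 14 48]
S = H·P̄·Hᵀ + R = [1110]
K = P̄·Hᵀ·S⁻¹ = [53/185; 53/1110; 41/222]
x' − x̄ = [2809/185, 2809/1110, 2173/222] = K·y
y = (KᵀK)⁻¹·Kᵀ·(x' − x̄) = [53]
z = y + H·x̄ = [53] + [-50] = [3]

z = [3]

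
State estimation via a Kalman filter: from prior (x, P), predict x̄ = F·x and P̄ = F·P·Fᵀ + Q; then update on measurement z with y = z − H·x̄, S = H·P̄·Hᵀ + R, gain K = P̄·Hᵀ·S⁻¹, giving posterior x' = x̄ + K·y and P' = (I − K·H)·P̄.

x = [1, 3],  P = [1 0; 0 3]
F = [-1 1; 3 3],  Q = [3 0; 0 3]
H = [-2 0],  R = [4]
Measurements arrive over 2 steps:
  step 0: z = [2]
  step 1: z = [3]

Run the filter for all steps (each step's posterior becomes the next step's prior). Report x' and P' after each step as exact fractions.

step 0: x̄ = F·x = [2, 12]
step 0: P̄ = F·P·Fᵀ + Q = [7 6; 6 39]
step 0: y = z − H·x̄ = [6]
step 0: S = H·P̄·Hᵀ + R = [32]
step 0: K = P̄·Hᵀ·S⁻¹ = [-7/16; -3/8]
step 0: x' = x̄ + K·y = [-5/8, 39/4]
step 0: P' = (I − K·H)·P̄ = [7/8 3/4; 3/4 69/2]
step 1: x̄ = F·x = [83/8, 219/8]
step 1: P̄ = F·P·Fᵀ + Q = [295/8 807/8; 807/8 2679/8]
step 1: y = z − H·x̄ = [95/4]
step 1: S = H·P̄·Hᵀ + R = [303/2]
step 1: K = P̄·Hᵀ·S⁻¹ = [-295/606; -269/202]
step 1: x' = x̄ + K·y = [-719/606, -859/202]
step 1: P' = (I − K·H)·P̄ = [295/303 269/101; 269/101 6687/101]

step 0: x' = [-5/8, 39/4], P' = [7/8 3/4; 3/4 69/2]
step 1: x' = [-719/606, -859/202], P' = [295/303 269/101; 269/101 6687/101]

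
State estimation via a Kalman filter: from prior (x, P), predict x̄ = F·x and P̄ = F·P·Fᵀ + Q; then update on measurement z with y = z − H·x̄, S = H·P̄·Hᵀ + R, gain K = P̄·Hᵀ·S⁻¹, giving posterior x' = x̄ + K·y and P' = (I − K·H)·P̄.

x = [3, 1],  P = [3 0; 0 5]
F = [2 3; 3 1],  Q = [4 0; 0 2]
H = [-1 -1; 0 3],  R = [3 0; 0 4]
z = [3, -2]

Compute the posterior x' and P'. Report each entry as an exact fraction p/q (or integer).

x' = [-24295/10439, -5858/10439]
P' = [31267/10439 -3544/10439; -3544/10439 4348/10439]

x̄ = F·x = [9, 10]
P̄ = F·P·Fᵀ + Q = [61 33; 33 34]
y = z − H·x̄ = [22, -32]
S = H·P̄·Hᵀ + R = [164 -201; -201 310]
K = P̄·Hᵀ·S⁻¹ = [-9241/10439 -2658/10439; -268/10439 3261/10439]
x' = x̄ + K·y = [-24295/10439, -5858/10439]
P' = (I − K·H)·P̄ = [31267/10439 -3544/10439; -3544/10439 4348/10439]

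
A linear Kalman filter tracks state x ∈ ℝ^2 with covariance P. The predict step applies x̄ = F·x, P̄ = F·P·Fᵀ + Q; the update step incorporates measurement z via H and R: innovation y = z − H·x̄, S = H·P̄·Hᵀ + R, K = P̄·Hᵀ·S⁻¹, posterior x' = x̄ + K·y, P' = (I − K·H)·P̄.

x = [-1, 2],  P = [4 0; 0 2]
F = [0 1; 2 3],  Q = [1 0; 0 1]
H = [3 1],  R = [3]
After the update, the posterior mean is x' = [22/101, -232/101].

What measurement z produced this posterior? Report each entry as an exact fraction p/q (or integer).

x̄ = F·x = [2, 4]
P̄ = F·P·Fᵀ + Q = [3 6; 6 35]
S = H·P̄·Hᵀ + R = [101]
K = P̄·Hᵀ·S⁻¹ = [15/101; 53/101]
x' − x̄ = [-180/101, -636/101] = K·y
y = (KᵀK)⁻¹·Kᵀ·(x' − x̄) = [-12]
z = y + H·x̄ = [-12] + [10] = [-2]

z = [-2]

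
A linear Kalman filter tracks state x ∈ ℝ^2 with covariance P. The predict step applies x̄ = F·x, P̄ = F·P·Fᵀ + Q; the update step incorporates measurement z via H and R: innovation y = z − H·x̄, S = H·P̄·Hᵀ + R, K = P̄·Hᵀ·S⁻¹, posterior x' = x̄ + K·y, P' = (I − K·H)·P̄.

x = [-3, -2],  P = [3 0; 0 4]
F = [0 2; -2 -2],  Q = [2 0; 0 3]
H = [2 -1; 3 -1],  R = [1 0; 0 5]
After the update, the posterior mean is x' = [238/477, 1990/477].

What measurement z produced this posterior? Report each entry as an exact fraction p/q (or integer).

x̄ = F·x = [-4, 10]
P̄ = F·P·Fᵀ + Q = [18 -16; -16 31]
S = H·P̄·Hᵀ + R = [168 219; 219 294]
K = P̄·Hᵀ·S⁻¹ = [-14/477 124/477; -407/477 175/477]
x' − x̄ = [2146/477, -2780/477] = K·y
y = (KᵀK)⁻¹·Kᵀ·(x' − x̄) = [15, 19]
z = y + H·x̄ = [15, 19] + [-18, -22] = [-3, -3]

z = [-3, -3]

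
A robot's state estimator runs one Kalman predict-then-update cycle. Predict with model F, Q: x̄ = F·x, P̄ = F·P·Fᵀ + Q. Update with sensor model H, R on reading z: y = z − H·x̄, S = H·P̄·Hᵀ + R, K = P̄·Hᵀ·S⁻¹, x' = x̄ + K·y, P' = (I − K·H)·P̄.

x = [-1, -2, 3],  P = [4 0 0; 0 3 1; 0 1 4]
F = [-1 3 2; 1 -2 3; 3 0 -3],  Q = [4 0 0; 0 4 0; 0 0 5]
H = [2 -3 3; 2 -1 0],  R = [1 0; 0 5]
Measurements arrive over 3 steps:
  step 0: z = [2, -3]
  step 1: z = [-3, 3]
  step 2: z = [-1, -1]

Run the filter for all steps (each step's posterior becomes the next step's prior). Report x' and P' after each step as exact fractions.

step 0: x' = [-27562/19423, 2870/19423, 33744/19423], P' = [94996/19423 144507/19423 80664/19423; 144507/19423 2053088/135961 1371456/135961; 80664/19423 1371456/135961 2010481/271922]
step 1: x' = [96128391245/43966007269, 50459907438/43966007269, -117240497673/87932014538], P' = [111332997326/43966007269 101857217902/43966007269 27138310911/43966007269; 101857217902/43966007269 179684557349/43966007269 110679873972/43966007269; 27138310911/43966007269 110679873972/43966007269 193383517669/87932014538]
step 2: x' = [-4939325473983044/4144842013873433, -4794474089406845/4144842013873433, -5481955371523119/8289684027746866], P' = [10162764526006941/4144842013873433 9257797800540682/4144842013873433 2435435671755816/4144842013873433; 9257797800540682/4144842013873433 16592680114968029/4144842013873433 10317169973129532/4144842013873433; 2435435671755816/4144842013873433 10317169973129532/4144842013873433 18161478085475057/8289684027746866]

step 0: x̄ = F·x = [1, 12, -12]
step 0: P̄ = F·P·Fᵀ + Q = [63 7 -45; 7 44 -18; -45 -18 77]
step 0: y = z − H·x̄ = [72, 7]
step 0: S = H·P̄·Hᵀ + R = [1042 112; 112 273]
step 0: K = P̄·Hᵀ·S⁻¹ = [-1537/19423 9097/19423; -3114/19423 -5998/135961; 8757/38846 -48432/135961]
step 0: x' = x̄ + K·y = [-27562/19423, 2870/19423, 33744/19423]
step 0: P' = (I − K·H)·P̄ = [94996/19423 144507/19423 80664/19423; 144507/19423 2053088/135961 1371456/135961; 80664/19423 1371456/135961 2010481/271922]
step 1: x̄ = F·x = [103660/19423, 67930/19423, -183918/19423]
step 1: P̄ = F·P·Fᵀ + Q = [31837156/135961 4398320/135961 -6183690/135961; 4398320/135961 2705105/271922 -3009837/271922; -6183690/135961 -3009837/271922 11096107/271922]
step 1: y = z − H·x̄ = [489955/19423, -81121/19423]
step 1: S = H·P̄·Hᵀ + R = [89694452/135961 63632337/135961; 63632337/135961 223575403/271922]
step 1: K = P̄·Hᵀ·S⁻¹ = [-1490726321/43966007269 24161755350/43966007269; -3299614327/43966007269 4805975691/43966007269; 24624552819/87932014538 -11280650430/43966007269]
step 1: x' = x̄ + K·y = [96128391245/43966007269, 50459907438/43966007269, -117240497673/87932014538]
step 1: P' = (I − K·H)·P̄ = [111332997326/43966007269 101857217902/43966007269 27138310911/43966007269; 101857217902/43966007269 179684557349/43966007269 110679873972/43966007269; 27138310911/43966007269 110679873972/43966007269 193383517669/87932014538]
step 2: x̄ = F·x = [-61989166604/43966007269, -361304340281/87932014538, 928491840489/87932014538]
step 2: P̄ = F·P·Fᵀ + Q = [2899587014489/43966007269 426257360046/43966007269 -749308651416/43966007269; 426257360046/43966007269 606807183005/87932014538 -640922071293/87932014538; -749308651416/43966007269 -640922071293/87932014538 3207126490783/87932014538]
step 2: y = z − H·x̄ = [-1854681945216/43966007269, -201279688403/87932014538]
step 2: S = H·P̄·Hᵀ + R = [20466522101364/43966007269 5564031150539/43966007269; 5564031150539/43966007269 20833104491239/87932014538]
step 2: K = P̄·Hᵀ·S⁻¹ = [-141557334340716/4144842013873433 2213546250294640/4144842013873433; -310934824434127/4144842013873433 384583097222667/4144842013873433; 2323157104671243/8289684027746866 -1089259725923580/4144842013873433]
step 2: x' = x̄ + K·y = [-4939325473983044/4144842013873433, -4794474089406845/4144842013873433, -5481955371523119/8289684027746866]
step 2: P' = (I − K·H)·P̄ = [10162764526006941/4144842013873433 9257797800540682/4144842013873433 2435435671755816/4144842013873433; 9257797800540682/4144842013873433 16592680114968029/4144842013873433 10317169973129532/4144842013873433; 2435435671755816/4144842013873433 10317169973129532/4144842013873433 18161478085475057/8289684027746866]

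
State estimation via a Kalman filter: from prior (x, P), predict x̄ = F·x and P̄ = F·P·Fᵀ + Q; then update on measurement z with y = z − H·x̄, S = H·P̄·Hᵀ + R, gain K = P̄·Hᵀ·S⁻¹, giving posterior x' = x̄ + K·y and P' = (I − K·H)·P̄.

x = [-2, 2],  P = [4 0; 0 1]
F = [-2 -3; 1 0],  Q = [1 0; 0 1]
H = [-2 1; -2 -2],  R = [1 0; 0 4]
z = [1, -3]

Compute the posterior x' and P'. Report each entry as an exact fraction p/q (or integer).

x' = [-56/751, 881/1502]
P' = [158/751 58/751; 58/751 335/751]

x̄ = F·x = [-2, -2]
P̄ = F·P·Fᵀ + Q = [26 -8; -8 5]
y = z − H·x̄ = [-1, -11]
S = H·P̄·Hᵀ + R = [142 78; 78 64]
K = P̄·Hᵀ·S⁻¹ = [-258/751 -108/751; 219/751 -393/1502]
x' = x̄ + K·y = [-56/751, 881/1502]
P' = (I − K·H)·P̄ = [158/751 58/751; 58/751 335/751]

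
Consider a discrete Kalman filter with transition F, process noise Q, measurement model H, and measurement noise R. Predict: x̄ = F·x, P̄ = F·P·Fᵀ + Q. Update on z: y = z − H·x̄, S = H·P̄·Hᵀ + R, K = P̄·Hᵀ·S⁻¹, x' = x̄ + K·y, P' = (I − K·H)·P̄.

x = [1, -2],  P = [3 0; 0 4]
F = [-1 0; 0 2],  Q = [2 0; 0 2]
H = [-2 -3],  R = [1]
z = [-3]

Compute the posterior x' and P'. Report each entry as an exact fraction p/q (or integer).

x' = [-13/183, 62/61]
P' = [815/183 -180/61; -180/61 126/61]

x̄ = F·x = [-1, -4]
P̄ = F·P·Fᵀ + Q = [5 0; 0 18]
y = z − H·x̄ = [-17]
S = H·P̄·Hᵀ + R = [183]
K = P̄·Hᵀ·S⁻¹ = [-10/183; -18/61]
x' = x̄ + K·y = [-13/183, 62/61]
P' = (I − K·H)·P̄ = [815/183 -180/61; -180/61 126/61]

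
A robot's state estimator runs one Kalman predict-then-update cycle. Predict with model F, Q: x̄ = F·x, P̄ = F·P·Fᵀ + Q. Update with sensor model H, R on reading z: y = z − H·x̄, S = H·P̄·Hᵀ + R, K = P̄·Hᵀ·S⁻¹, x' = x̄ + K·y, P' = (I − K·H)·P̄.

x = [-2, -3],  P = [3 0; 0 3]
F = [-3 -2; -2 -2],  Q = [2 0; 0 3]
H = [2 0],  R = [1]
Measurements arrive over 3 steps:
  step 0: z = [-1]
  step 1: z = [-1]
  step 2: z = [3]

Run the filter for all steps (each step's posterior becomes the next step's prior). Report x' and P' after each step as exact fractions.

step 0: x' = [-14/33, 10/11], P' = [41/165 2/11; 2/11 57/11]
step 1: x' = [-3016/6027, -1868/2009], P' = [1493/6027 1322/6027; 1322/6027 10219/2009]
step 2: x' = [334718/220653, 815644/661959], P' = [54661/220653 144806/661959; 144806/661959 10065991/1985877]

step 0: x̄ = F·x = [12, 10]
step 0: P̄ = F·P·Fᵀ + Q = [41 30; 30 27]
step 0: y = z − H·x̄ = [-25]
step 0: S = H·P̄·Hᵀ + R = [165]
step 0: K = P̄·Hᵀ·S⁻¹ = [82/165; 4/11]
step 0: x' = x̄ + K·y = [-14/33, 10/11]
step 0: P' = (I − K·H)·P̄ = [41/165 2/11; 2/11 57/11]
step 1: x̄ = F·x = [-6/11, -32/33]
step 1: P̄ = F·P·Fᵀ + Q = [1493/55 1322/55; 1322/55 4319/165]
step 1: y = z − H·x̄ = [1/11]
step 1: S = H·P̄·Hᵀ + R = [6027/55]
step 1: K = P̄·Hᵀ·S⁻¹ = [2986/6027; 2644/6027]
step 1: x' = x̄ + K·y = [-3016/6027, -1868/2009]
step 1: P' = (I − K·H)·P̄ = [1493/6027 1322/6027; 1322/6027 10219/2009]
step 2: x̄ = F·x = [6752/2009, 17240/6027]
step 2: P̄ = F·P·Fᵀ + Q = [54661/2009 144806/6027; 144806/6027 52419/2009]
step 2: y = z − H·x̄ = [-7477/2009]
step 2: S = H·P̄·Hᵀ + R = [220653/2009]
step 2: K = P̄·Hᵀ·S⁻¹ = [109322/220653; 289612/661959]
step 2: x' = x̄ + K·y = [334718/220653, 815644/661959]
step 2: P' = (I − K·H)·P̄ = [54661/220653 144806/661959; 144806/661959 10065991/1985877]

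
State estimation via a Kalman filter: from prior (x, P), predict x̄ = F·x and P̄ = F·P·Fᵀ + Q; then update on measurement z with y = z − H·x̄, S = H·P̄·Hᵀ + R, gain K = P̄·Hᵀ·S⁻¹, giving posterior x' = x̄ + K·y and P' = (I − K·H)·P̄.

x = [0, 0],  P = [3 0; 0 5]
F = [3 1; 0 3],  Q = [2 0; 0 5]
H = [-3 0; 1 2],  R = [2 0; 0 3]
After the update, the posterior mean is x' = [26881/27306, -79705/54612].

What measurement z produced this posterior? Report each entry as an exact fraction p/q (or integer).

z = [-3, -2]

x̄ = F·x = [0, 0]
P̄ = F·P·Fᵀ + Q = [34 15; 15 50]
S = H·P̄·Hᵀ + R = [308 -192; -192 297]
K = P̄·Hᵀ·S⁻¹ = [-3001/9102 32/13653; 2905/18204 6695/13653]
x' − x̄ = [26881/27306, -79705/54612] = K·y
y = (KᵀK)⁻¹·Kᵀ·(x' − x̄) = [-3, -2]
z = y + H·x̄ = [-3, -2] + [0, 0] = [-3, -2]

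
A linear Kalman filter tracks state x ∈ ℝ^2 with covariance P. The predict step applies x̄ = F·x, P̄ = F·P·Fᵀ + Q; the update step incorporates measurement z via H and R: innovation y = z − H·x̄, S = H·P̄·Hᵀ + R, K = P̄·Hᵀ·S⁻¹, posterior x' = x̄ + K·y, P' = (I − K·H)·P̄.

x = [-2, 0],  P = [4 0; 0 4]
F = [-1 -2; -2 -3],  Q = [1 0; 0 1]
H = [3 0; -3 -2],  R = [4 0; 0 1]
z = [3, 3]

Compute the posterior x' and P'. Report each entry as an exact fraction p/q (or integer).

x' = [1045/6537, -10304/6537]
P' = [1508/6537 -2008/6537; -2008/6537 4217/6537]

x̄ = F·x = [2, 4]
P̄ = F·P·Fᵀ + Q = [21 32; 32 53]
y = z − H·x̄ = [-3, 17]
S = H·P̄·Hᵀ + R = [193 -381; -381 786]
K = P̄·Hᵀ·S⁻¹ = [377/2179 -508/6537; -502/2179 -2410/6537]
x' = x̄ + K·y = [1045/6537, -10304/6537]
P' = (I − K·H)·P̄ = [1508/6537 -2008/6537; -2008/6537 4217/6537]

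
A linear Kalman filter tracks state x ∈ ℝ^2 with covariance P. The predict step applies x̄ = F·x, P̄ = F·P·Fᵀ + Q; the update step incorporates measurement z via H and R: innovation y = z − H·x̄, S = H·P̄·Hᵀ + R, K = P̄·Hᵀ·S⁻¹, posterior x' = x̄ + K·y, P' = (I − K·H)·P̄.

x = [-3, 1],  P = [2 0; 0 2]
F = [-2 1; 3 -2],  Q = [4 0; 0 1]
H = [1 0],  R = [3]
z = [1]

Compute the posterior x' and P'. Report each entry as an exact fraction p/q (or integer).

x̄ = F·x = [7, -11]
P̄ = F·P·Fᵀ + Q = [14 -16; -16 27]
y = z − H·x̄ = [-6]
S = H·P̄·Hᵀ + R = [17]
K = P̄·Hᵀ·S⁻¹ = [14/17; -16/17]
x' = x̄ + K·y = [35/17, -91/17]
P' = (I − K·H)·P̄ = [42/17 -48/17; -48/17 203/17]

x' = [35/17, -91/17]
P' = [42/17 -48/17; -48/17 203/17]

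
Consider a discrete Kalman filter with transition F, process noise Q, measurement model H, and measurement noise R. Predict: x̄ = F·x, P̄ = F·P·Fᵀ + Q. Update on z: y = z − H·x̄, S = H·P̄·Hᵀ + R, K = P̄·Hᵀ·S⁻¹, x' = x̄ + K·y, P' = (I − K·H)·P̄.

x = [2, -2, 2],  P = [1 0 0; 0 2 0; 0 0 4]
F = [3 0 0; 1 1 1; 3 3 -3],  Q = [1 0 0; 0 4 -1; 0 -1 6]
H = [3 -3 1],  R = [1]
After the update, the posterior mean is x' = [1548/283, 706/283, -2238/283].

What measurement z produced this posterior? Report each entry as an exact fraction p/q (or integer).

z = [1]

x̄ = F·x = [6, 2, -6]
P̄ = F·P·Fᵀ + Q = [10 3 9; 3 11 -4; 9 -4 69]
S = H·P̄·Hᵀ + R = [283]
K = P̄·Hᵀ·S⁻¹ = [30/283; -28/283; 108/283]
x' − x̄ = [-150/283, 140/283, -540/283] = K·y
y = (KᵀK)⁻¹·Kᵀ·(x' − x̄) = [-5]
z = y + H·x̄ = [-5] + [6] = [1]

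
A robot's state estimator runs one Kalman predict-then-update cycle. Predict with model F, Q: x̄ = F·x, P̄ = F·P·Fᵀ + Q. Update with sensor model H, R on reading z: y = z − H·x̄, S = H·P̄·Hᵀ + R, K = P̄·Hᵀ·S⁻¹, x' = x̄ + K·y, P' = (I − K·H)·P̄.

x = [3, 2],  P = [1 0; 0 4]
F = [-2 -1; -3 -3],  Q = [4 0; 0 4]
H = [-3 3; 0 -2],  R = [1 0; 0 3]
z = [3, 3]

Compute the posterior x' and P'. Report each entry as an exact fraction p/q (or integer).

x' = [-14242/5189, -9012/5189]
P' = [4110/5189 3591/5189; 3591/5189 7275/10378]

x̄ = F·x = [-8, -15]
P̄ = F·P·Fᵀ + Q = [12 18; 18 49]
y = z − H·x̄ = [24, -27]
S = H·P̄·Hᵀ + R = [226 -186; -186 199]
K = P̄·Hᵀ·S⁻¹ = [-1557/5189 -2394/5189; 279/10378 -2425/5189]
x' = x̄ + K·y = [-14242/5189, -9012/5189]
P' = (I − K·H)·P̄ = [4110/5189 3591/5189; 3591/5189 7275/10378]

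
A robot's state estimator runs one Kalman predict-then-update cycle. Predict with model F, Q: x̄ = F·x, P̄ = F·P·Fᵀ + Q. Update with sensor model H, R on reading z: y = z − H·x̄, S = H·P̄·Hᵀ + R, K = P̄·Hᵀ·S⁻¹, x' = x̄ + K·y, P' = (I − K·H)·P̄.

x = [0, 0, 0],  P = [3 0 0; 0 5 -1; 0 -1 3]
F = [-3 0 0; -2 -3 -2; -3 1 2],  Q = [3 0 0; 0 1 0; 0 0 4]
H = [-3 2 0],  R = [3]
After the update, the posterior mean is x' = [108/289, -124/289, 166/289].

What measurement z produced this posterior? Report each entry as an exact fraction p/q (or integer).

z = [-2]

x̄ = F·x = [0, 0, 0]
P̄ = F·P·Fᵀ + Q = [30 18 27; 18 58 -1; 27 -1 44]
S = H·P̄·Hᵀ + R = [289]
K = P̄·Hᵀ·S⁻¹ = [-54/289; 62/289; -83/289]
x' − x̄ = [108/289, -124/289, 166/289] = K·y
y = (KᵀK)⁻¹·Kᵀ·(x' − x̄) = [-2]
z = y + H·x̄ = [-2] + [0] = [-2]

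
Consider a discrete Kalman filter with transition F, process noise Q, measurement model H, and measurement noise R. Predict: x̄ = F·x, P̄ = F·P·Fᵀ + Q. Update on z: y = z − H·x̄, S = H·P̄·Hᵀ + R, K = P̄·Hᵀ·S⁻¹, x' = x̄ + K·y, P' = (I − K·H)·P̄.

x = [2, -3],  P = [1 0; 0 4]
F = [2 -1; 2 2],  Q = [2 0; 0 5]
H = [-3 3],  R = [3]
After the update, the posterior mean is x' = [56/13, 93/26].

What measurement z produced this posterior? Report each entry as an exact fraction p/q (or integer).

x̄ = F·x = [7, -2]
P̄ = F·P·Fᵀ + Q = [10 -4; -4 25]
S = H·P̄·Hᵀ + R = [390]
K = P̄·Hᵀ·S⁻¹ = [-7/65; 29/130]
x' − x̄ = [-35/13, 145/26] = K·y
y = (KᵀK)⁻¹·Kᵀ·(x' − x̄) = [25]
z = y + H·x̄ = [25] + [-27] = [-2]

z = [-2]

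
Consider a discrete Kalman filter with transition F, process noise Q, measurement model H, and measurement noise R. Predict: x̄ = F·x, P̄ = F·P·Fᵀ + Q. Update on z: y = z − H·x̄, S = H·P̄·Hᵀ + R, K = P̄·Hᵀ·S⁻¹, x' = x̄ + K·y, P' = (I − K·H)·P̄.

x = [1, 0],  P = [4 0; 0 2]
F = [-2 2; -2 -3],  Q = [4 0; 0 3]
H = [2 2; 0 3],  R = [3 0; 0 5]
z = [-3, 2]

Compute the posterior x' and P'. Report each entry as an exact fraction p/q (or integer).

x̄ = F·x = [-2, -2]
P̄ = F·P·Fᵀ + Q = [28 4; 4 37]
y = z − H·x̄ = [5, 8]
S = H·P̄·Hᵀ + R = [295 246; 246 338]
K = P̄·Hᵀ·S⁻¹ = [9340/19597 -6102/19597; 205/19597 12573/39194]
x' = x̄ + K·y = [-41310/19597, 12123/19597]
P' = (I − K·H)·P̄ = [24180/19597 -10170/19597; -10170/19597 20955/39194]

x' = [-41310/19597, 12123/19597]
P' = [24180/19597 -10170/19597; -10170/19597 20955/39194]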